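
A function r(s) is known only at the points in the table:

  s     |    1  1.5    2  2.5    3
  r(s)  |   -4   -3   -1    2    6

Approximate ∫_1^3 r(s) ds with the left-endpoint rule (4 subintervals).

Δs = 0.5.
Sum = 0.5·[(-4) + (-3) + (-1) + 2] = -3.

-3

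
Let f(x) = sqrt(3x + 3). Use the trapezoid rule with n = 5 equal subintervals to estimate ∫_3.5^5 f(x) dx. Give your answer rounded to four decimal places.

Δx = (5 − 3.5)/5 = 0.3.
f(3.5) ≈ 3.6742, f(3.8) ≈ 3.7947, f(4.1) ≈ 3.9115, f(4.4) ≈ 4.0249, f(4.7) ≈ 4.1352, f(5) ≈ 4.2426.
T_5 = (Δx/2)·[f(x_0) + 2f(x_1) + ... + 2f(x_{4}) + f(x_5)].
Sum ≈ 5.9474.

5.9474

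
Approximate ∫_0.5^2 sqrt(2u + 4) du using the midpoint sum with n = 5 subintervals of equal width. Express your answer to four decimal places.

3.8160

Δu = (2 − 0.5)/5 = 0.3.
Midpoints: 0.65, 0.95, 1.25, 1.55, 1.85.
f(0.65) ≈ 2.3022, f(0.95) ≈ 2.4290, f(1.25) ≈ 2.5495, f(1.55) ≈ 2.6646, f(1.85) ≈ 2.7749.
Sum = Δu · [f(0.65) + f(0.95) + f(1.25) + f(1.55) + f(1.85)].
Sum ≈ 3.8160.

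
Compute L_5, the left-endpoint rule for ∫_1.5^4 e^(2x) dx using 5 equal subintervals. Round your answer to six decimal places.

Δx = (4 − 1.5)/5 = 0.5.
Left endpoints: 1.5, 2, 2.5, 3, 3.5.
f(1.5) ≈ 20.085537, f(2) ≈ 54.598150, f(2.5) ≈ 148.413159, f(3) ≈ 403.428793, f(3.5) ≈ 1096.633158.
Sum = Δx · [f(1.5) + f(2) + f(2.5) + f(3) + f(3.5)].
Sum ≈ 861.579399.

861.579399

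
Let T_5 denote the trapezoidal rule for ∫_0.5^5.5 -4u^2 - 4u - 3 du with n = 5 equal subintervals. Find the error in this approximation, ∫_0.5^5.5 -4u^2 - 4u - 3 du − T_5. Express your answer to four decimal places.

Exact integral: ∫_0.5^5.5 f(u) du ≈ -296.666667.
T_5 = -300.
Error ≈ -296.666667 − (-300) ≈ 3.3333.

3.3333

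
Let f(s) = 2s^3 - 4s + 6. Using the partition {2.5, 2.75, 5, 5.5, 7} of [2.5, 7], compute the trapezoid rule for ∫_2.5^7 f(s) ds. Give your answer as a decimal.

Subinterval widths: 0.25, 2.25, 0.5, 1.5.
f(2.5) = 27.25, f(2.75) = 36.59375, f(5) = 236, f(5.5) = 316.75, f(7) = 664.
On each subinterval the trapezoid contributes (Δs_i/2)·[f(s_{i-1}) + f(s_i)].
Sum = 1188.3984375.

1188.3984375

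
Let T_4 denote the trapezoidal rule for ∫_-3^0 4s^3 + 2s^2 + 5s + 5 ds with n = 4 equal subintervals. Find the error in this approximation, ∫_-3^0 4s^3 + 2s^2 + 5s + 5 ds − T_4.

4.5

Exact integral: ∫_-3^0 f(s) ds = -70.5.
T_4 = -75.
Error = -70.5 − (-75) = 4.5.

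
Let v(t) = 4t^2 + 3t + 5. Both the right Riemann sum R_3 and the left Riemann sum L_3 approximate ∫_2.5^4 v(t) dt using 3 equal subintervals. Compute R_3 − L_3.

21.75

R_3 = 97.75.
L_3 = 76.
R_3 − L_3 = 21.75.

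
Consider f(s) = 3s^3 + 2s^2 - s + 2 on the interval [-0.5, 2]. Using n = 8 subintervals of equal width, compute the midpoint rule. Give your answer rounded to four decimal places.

Δs = (2 − (-0.5))/8 = 0.3125.
Midpoints: -0.34375, -0.03125, 0.28125, 0.59375, 0.90625, 1.21875, 1.53125, 1.84375.
f(-0.34375) = 80551/32768, f(-0.03125) = 66621/32768, f(0.28125) = 63691/32768, f(0.59375) = 89761/32768, f(0.90625) = 162831/32768, f(1.21875) = 300901/32768, f(1.53125) = 521971/32768, f(1.84375) = 844041/32768.
Sum = Δs · [f(-0.34375) + f(-0.03125) + f(0.28125) + ...].
Sum ≈ 20.3168.

20.3168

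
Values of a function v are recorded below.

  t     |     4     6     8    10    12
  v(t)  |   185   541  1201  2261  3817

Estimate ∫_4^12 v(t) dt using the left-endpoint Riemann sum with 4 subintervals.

8376

Δt = 2.
Sum = 2·[185 + 541 + 1201 + 2261] = 8376.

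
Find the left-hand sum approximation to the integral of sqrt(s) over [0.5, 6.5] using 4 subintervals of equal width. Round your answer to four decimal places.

9.3423

Δs = (6.5 − 0.5)/4 = 1.5.
Left endpoints: 0.5, 2, 3.5, 5.
f(0.5) ≈ 0.7071, f(2) ≈ 1.4142, f(3.5) ≈ 1.8708, f(5) ≈ 2.2361.
Sum = Δs · [f(0.5) + f(2) + f(3.5) + f(5)].
Sum ≈ 9.3423.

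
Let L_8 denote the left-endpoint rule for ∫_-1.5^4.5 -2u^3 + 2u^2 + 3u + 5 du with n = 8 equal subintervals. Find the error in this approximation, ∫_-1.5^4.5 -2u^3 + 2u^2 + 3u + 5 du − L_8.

Exact integral: ∫_-1.5^4.5 f(u) du = -82.5.
L_8 = -35.8125.
Error = -82.5 − (-35.8125) = -46.6875.

-46.6875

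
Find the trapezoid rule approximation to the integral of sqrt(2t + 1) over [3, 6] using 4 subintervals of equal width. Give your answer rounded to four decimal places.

9.4459

Δt = (6 − 3)/4 = 0.75.
f(3) ≈ 2.6458, f(3.75) ≈ 2.9155, f(4.5) ≈ 3.1623, f(5.25) ≈ 3.3912, f(6) ≈ 3.6056.
T_4 = (Δt/2)·[f(t_0) + 2f(t_1) + 2f(t_2) + 2f(t_3) + f(t_4)].
Sum ≈ 9.4459.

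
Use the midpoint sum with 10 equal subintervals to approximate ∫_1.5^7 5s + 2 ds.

Δs = (7 − 1.5)/10 = 0.55.
Midpoints: 1.775, 2.325, 2.875, 3.425, 3.975, 4.525, 5.075, 5.625, 6.175, 6.725.
f(1.775) = 10.875, f(2.325) = 13.625, f(2.875) = 16.375, f(3.425) = 19.125, f(3.975) = 21.875, f(4.525) = 24.625, f(5.075) = 27.375, f(5.625) = 30.125, f(6.175) = 32.875, f(6.725) = 35.625.
Sum = Δs · [f(1.775) + f(2.325) + f(2.875) + ...].
Sum = 127.875.

127.875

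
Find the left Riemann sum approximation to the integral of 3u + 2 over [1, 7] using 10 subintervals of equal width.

Δu = (7 − 1)/10 = 0.6.
Left endpoints: 1, 1.6, 2.2, 2.8, 3.4, 4, 4.6, 5.2, 5.8, 6.4.
f(1) = 5, f(1.6) = 6.8, f(2.2) = 8.6, f(2.8) = 10.4, f(3.4) = 12.2, f(4) = 14, f(4.6) = 15.8, f(5.2) = 17.6, f(5.8) = 19.4, f(6.4) = 21.2.
Sum = Δu · [f(1) + f(1.6) + f(2.2) + ...].
Sum = 78.6.

78.6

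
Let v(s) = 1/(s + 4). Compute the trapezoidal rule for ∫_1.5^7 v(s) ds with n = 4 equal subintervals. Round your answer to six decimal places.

Δs = (7 − 1.5)/4 = 1.375.
v(1.5) = 2/11, v(2.875) = 8/55, v(4.25) = 4/33, v(5.625) = 8/77, v(7) = 1/11.
T_4 = (Δs/2)·[v(s_0) + 2v(s_1) + 2v(s_2) + 2v(s_3) + v(s_4)].
Sum ≈ 0.697024.

0.697024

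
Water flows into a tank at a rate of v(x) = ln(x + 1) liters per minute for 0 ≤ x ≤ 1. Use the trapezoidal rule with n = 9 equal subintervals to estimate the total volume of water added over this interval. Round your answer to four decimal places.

Δx = (1 − 0)/9 = 1/9.
v(0) ≈ 0.0000, v(1/9) ≈ 0.1054, v(2/9) ≈ 0.2007, v(1/3) ≈ 0.2877, v(4/9) ≈ 0.3677, v(5/9) ≈ 0.4418, v(2/3) ≈ 0.5108, v(7/9) ≈ 0.5754, v(8/9) ≈ 0.6360, v(1) ≈ 0.6931.
T_9 = (Δx/2)·[v(x_0) + 2v(x_1) + ... + 2v(x_{8}) + v(x_9)].
Sum ≈ 0.3858.

0.3858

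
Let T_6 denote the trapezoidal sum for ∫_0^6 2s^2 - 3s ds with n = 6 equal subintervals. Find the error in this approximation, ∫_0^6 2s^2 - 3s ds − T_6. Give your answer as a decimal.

Exact integral: ∫_0^6 f(s) ds = 90.
T_6 = 92.
Error = 90 − 92 = -2.

-2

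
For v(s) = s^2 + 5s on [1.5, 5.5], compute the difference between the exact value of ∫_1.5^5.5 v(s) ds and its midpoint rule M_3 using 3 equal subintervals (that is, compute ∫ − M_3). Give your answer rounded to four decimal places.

0.5926

Exact integral: ∫_1.5^5.5 v(s) ds ≈ 124.333333.
M_3 ≈ 123.740741.
Error ≈ 124.333333 − 123.740741 ≈ 0.5926.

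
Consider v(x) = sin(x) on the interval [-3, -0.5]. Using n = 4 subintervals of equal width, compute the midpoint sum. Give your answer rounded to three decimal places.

Δx = (-0.5 − (-3))/4 = 0.625.
Midpoints: -2.6875, -2.0625, -1.4375, -0.8125.
v(-2.6875) ≈ -0.439, v(-2.0625) ≈ -0.882, v(-1.4375) ≈ -0.991, v(-0.8125) ≈ -0.726.
Sum = Δx · [v(-2.6875) + v(-2.0625) + v(-1.4375) + v(-0.8125)].
Sum ≈ -1.898.

-1.898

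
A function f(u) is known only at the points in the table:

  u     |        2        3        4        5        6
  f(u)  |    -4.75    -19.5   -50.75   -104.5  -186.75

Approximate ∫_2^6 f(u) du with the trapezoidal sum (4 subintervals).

-270.5

Δu = 1.
T_4 = (1/2)·[(-4.75) + 2·(-19.5) + 2·(-50.75) + 2·(-104.5) + (-186.75)] = -270.5.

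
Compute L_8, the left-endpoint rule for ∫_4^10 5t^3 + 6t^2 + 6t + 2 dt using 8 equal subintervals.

12420.9375

Δt = (10 − 4)/8 = 0.75.
Left endpoints: 4, 4.75, 5.5, 6.25, 7, 7.75, 8.5, 9.25.
f(4) = 442, f(4.75) = 701.734375, f(5.5) = 1048.375, f(6.25) = 1494.578125, f(7) = 2053, f(7.75) = 2736.296875, f(8.5) = 3557.125, f(9.25) = 4528.140625.
Sum = Δt · [f(4) + f(4.75) + f(5.5) + ...].
Sum = 12420.9375.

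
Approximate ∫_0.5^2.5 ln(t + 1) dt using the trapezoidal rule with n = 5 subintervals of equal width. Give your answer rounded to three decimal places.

1.771

Δt = (2.5 − 0.5)/5 = 0.4.
f(0.5) ≈ 0.405, f(0.9) ≈ 0.642, f(1.3) ≈ 0.833, f(1.7) ≈ 0.993, f(2.1) ≈ 1.131, f(2.5) ≈ 1.253.
T_5 = (Δt/2)·[f(t_0) + 2f(t_1) + ... + 2f(t_{4}) + f(t_5)].
Sum ≈ 1.771.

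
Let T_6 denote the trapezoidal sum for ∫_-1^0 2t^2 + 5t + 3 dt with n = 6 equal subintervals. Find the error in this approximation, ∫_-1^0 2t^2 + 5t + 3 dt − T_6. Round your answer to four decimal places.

-0.0093

Exact integral: ∫_-1^0 f(t) dt ≈ 1.166667.
T_6 ≈ 1.175926.
Error ≈ 1.166667 − 1.175926 ≈ -0.0093.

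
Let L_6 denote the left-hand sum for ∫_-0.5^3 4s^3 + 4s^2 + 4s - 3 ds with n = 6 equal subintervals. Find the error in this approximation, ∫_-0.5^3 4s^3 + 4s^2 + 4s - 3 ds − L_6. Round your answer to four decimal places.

Exact integral: ∫_-0.5^3 f(s) ds ≈ 124.104167.
L_6 ≈ 81.938079.
Error ≈ 124.104167 − 81.938079 ≈ 42.1661.

42.1661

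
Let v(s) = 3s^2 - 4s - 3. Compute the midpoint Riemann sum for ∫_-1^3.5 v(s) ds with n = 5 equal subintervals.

Δs = (3.5 − (-1))/5 = 0.9.
Midpoints: -0.55, 0.35, 1.25, 2.15, 3.05.
v(-0.55) = 0.1075, v(0.35) = -4.0325, v(1.25) = -3.3125, v(2.15) = 2.2675, v(3.05) = 12.7075.
Sum = Δs · [v(-0.55) + v(0.35) + v(1.25) + v(2.15) + v(3.05)].
Sum = 6.96375.

6.96375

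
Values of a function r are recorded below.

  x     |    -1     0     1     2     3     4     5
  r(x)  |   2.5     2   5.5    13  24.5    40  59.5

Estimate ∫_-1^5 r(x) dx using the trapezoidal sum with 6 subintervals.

116

Δx = 1.
T_6 = (1/2)·[2.5 + 2·2 + 2·5.5 + 2·13 + 2·24.5 + 2·40 + 59.5] = 116.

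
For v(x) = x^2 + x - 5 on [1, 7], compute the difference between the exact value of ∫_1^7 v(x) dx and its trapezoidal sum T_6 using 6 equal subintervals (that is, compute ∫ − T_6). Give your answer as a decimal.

-1

Exact integral: ∫_1^7 v(x) dx = 108.
T_6 = 109.
Error = 108 − 109 = -1.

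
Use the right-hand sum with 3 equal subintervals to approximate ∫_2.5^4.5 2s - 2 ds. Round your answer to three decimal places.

Δs = (4.5 − 2.5)/3 = 2/3.
Right endpoints: 19/6, 23/6, 4.5.
f(19/6) = 13/3, f(23/6) = 17/3, f(4.5) = 7.
Sum = Δs · [f(19/6) + f(23/6) + f(4.5)].
Sum ≈ 11.333.

11.333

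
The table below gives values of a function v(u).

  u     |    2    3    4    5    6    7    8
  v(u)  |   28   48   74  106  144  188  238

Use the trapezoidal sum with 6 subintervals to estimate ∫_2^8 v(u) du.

Δu = 1.
T_6 = (1/2)·[28 + 2·48 + 2·74 + 2·106 + 2·144 + 2·188 + 238] = 693.

693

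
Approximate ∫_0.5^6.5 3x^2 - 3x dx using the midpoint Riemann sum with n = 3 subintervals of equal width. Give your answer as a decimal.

Δx = (6.5 − 0.5)/3 = 2.
Midpoints: 1.5, 3.5, 5.5.
f(1.5) = 2.25, f(3.5) = 26.25, f(5.5) = 74.25.
Sum = Δx · [f(1.5) + f(3.5) + f(5.5)].
Sum = 205.5.

205.5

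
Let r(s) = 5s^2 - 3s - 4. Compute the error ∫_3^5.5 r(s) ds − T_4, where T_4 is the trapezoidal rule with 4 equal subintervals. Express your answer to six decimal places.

-0.813802

Exact integral: ∫_3^5.5 r(s) ds ≈ 190.41666667.
T_4 = 191.23046875.
Error ≈ 190.41666667 − 191.23046875 ≈ -0.813802.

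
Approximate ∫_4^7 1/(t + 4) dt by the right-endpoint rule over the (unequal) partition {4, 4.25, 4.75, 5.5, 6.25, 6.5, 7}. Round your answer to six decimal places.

Subinterval widths: 0.25, 0.5, 0.75, 0.75, 0.25, 0.5.
Right endpoints: 4.25, 4.75, 5.5, 6.25, 6.5, 7.
f(4.25) = 4/33, f(4.75) = 4/35, f(5.5) = 2/19, f(6.25) = 4/41, f(6.5) = 2/21, f(7) = 1/11.
Sum = Σ Δt_i · f(t_i).
Sum ≈ 0.308828.

0.308828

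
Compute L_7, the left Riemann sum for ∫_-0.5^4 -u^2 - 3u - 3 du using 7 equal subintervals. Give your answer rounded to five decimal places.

Δu = (4 − (-0.5))/7 = 9/14.
Left endpoints: -0.5, 1/7, 11/14, 10/7, 29/14, 19/7, 47/14.
f(-0.5) = -1.75, f(1/7) = -169/49, f(11/14) = -1171/196, f(10/7) = -457/49, f(29/14) = -2647/196, f(19/7) = -907/49, f(47/14) = -4771/196.
Sum = Δu · [f(-0.5) + f(1/7) + f(11/14) + ...].
Sum ≈ -49.40816.

-49.40816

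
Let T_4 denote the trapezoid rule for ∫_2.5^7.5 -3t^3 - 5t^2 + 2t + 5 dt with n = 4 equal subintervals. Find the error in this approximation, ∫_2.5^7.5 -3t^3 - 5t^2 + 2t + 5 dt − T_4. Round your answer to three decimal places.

Exact integral: ∫_2.5^7.5 f(t) dt ≈ -2945.83333.
T_4 = -3010.9375.
Error ≈ -2945.83333 − (-3010.9375) ≈ 65.104.

65.104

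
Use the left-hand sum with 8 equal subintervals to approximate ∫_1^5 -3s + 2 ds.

-25

Δs = (5 − 1)/8 = 0.5.
Left endpoints: 1, 1.5, 2, 2.5, 3, 3.5, 4, 4.5.
f(1) = -1, f(1.5) = -2.5, f(2) = -4, f(2.5) = -5.5, f(3) = -7, f(3.5) = -8.5, f(4) = -10, f(4.5) = -11.5.
Sum = Δs · [f(1) + f(1.5) + f(2) + ...].
Sum = -25.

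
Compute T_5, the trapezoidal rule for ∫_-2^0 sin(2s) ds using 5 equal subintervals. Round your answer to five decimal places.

-0.78225

Δs = (0 − (-2))/5 = 0.4.
f(-2) ≈ 0.75680, f(-1.6) ≈ 0.05837, f(-1.2) ≈ -0.67546, f(-0.8) ≈ -0.99957, f(-0.4) ≈ -0.71736, f(0) ≈ 0.00000.
T_5 = (Δs/2)·[f(s_0) + 2f(s_1) + ... + 2f(s_{4}) + f(s_5)].
Sum ≈ -0.78225.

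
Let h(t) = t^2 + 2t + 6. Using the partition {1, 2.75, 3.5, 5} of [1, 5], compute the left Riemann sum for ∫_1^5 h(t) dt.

67.921875

Subinterval widths: 1.75, 0.75, 1.5.
Left endpoints: 1, 2.75, 3.5.
h(1) = 9, h(2.75) = 19.0625, h(3.5) = 25.25.
Sum = Σ Δt_i · h(t_i).
Sum = 67.921875.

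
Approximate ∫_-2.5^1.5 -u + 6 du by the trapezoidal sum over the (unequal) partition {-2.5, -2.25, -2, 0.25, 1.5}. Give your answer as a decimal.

Subinterval widths: 0.25, 0.25, 2.25, 1.25.
f(-2.5) = 8.5, f(-2.25) = 8.25, f(-2) = 8, f(0.25) = 5.75, f(1.5) = 4.5.
On each subinterval the trapezoid contributes (Δu_i/2)·[f(u_{i-1}) + f(u_i)].
Sum = 26.

26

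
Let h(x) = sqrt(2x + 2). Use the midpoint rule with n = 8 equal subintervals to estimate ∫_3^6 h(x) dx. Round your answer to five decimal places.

Δx = (6 − 3)/8 = 0.375.
Midpoints: 3.1875, 3.5625, 3.9375, 4.3125, 4.6875, 5.0625, 5.4375, 5.8125.
h(3.1875) ≈ 2.89396, h(3.5625) ≈ 3.02076, h(3.9375) ≈ 3.14245, h(4.3125) ≈ 3.25960, h(4.6875) ≈ 3.37268, h(5.0625) ≈ 3.48210, h(5.4375) ≈ 3.58818, h(5.8125) ≈ 3.69121.
Sum = Δx · [h(3.1875) + h(3.5625) + h(3.9375) + ...].
Sum ≈ 9.91910.

9.91910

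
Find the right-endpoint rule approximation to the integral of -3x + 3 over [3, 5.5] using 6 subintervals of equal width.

Δx = (5.5 − 3)/6 = 5/12.
Right endpoints: 41/12, 23/6, 4.25, 14/3, 61/12, 5.5.
f(41/12) = -7.25, f(23/6) = -8.5, f(4.25) = -9.75, f(14/3) = -11, f(61/12) = -12.25, f(5.5) = -13.5.
Sum = Δx · [f(41/12) + f(23/6) + f(4.25) + ...].
Sum = -25.9375.

-25.9375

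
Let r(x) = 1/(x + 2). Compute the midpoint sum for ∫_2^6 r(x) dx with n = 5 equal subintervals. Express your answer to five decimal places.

0.69191

Δx = (6 − 2)/5 = 0.8.
Midpoints: 2.4, 3.2, 4, 4.8, 5.6.
r(2.4) = 5/22, r(3.2) = 5/26, r(4) = 1/6, r(4.8) = 5/34, r(5.6) = 5/38.
Sum = Δx · [r(2.4) + r(3.2) + r(4) + r(4.8) + r(5.6)].
Sum ≈ 0.69191.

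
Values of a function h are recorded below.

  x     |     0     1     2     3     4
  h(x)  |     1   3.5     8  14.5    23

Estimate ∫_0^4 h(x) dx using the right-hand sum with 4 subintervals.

Δx = 1.
Sum = 1·[3.5 + 8 + 14.5 + 23] = 49.

49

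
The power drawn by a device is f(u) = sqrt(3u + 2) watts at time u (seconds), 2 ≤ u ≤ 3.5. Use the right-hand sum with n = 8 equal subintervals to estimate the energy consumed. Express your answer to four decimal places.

Δu = (3.5 − 2)/8 = 0.1875.
Right endpoints: 2.1875, 2.375, 2.5625, 2.75, 2.9375, 3.125, 3.3125, 3.5.
f(2.1875) ≈ 2.9262, f(2.375) ≈ 3.0208, f(2.5625) ≈ 3.1125, f(2.75) ≈ 3.2016, f(2.9375) ≈ 3.2882, f(3.125) ≈ 3.3727, f(3.3125) ≈ 3.4551, f(3.5) ≈ 3.5355.
Sum = Δu · [f(2.1875) + f(2.375) + f(2.5625) + ...].
Sum ≈ 4.8586.

4.8586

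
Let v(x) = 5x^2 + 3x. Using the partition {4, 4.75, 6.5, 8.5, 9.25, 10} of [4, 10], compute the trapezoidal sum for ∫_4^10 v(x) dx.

Subinterval widths: 0.75, 1.75, 2, 0.75, 0.75.
v(4) = 92, v(4.75) = 127.0625, v(6.5) = 230.75, v(8.5) = 386.75, v(9.25) = 455.5625, v(10) = 530.
On each subinterval the trapezoid contributes (Δx_i/2)·[v(x_{i-1}) + v(x_i)].
Sum = 1698.1875.

1698.1875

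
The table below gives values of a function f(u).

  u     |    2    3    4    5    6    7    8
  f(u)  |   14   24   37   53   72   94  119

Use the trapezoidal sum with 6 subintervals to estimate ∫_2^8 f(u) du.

346.5

Δu = 1.
T_6 = (1/2)·[14 + 2·24 + 2·37 + 2·53 + 2·72 + 2·94 + 119] = 346.5.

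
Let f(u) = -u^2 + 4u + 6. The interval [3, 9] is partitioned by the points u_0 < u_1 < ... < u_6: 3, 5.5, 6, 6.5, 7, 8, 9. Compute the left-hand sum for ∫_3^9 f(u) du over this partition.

-27.75

Subinterval widths: 2.5, 0.5, 0.5, 0.5, 1, 1.
Left endpoints: 3, 5.5, 6, 6.5, 7, 8.
f(3) = 9, f(5.5) = -2.25, f(6) = -6, f(6.5) = -10.25, f(7) = -15, f(8) = -26.
Sum = Σ Δu_i · f(u_i).
Sum = -27.75.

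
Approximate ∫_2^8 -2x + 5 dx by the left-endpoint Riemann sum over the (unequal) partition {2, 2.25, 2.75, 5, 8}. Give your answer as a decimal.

-15.625

Subinterval widths: 0.25, 0.5, 2.25, 3.
Left endpoints: 2, 2.25, 2.75, 5.
f(2) = 1, f(2.25) = 0.5, f(2.75) = -0.5, f(5) = -5.
Sum = Σ Δx_i · f(x_i).
Sum = -15.625.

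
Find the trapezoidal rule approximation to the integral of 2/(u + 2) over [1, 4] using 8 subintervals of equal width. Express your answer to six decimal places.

Δu = (4 − 1)/8 = 0.375.
f(1) = 2/3, f(1.375) = 16/27, f(1.75) = 8/15, f(2.125) = 16/33, f(2.5) = 4/9, f(2.875) = 16/39, f(3.25) = 8/21, f(3.625) = 16/45, f(4) = 1/3.
T_8 = (Δu/2)·[f(u_0) + 2f(u_1) + ... + 2f(u_{7}) + f(u_8)].
Sum ≈ 1.388244.

1.388244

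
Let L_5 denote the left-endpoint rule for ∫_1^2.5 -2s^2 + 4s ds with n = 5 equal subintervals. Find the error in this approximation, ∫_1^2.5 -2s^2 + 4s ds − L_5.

-0.63

Exact integral: ∫_1^2.5 f(s) ds = 0.75.
L_5 = 1.38.
Error = 0.75 − 1.38 = -0.63.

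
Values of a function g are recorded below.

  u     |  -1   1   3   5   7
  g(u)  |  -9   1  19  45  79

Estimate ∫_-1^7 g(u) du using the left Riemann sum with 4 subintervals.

Δu = 2.
Sum = 2·[(-9) + 1 + 19 + 45] = 112.

112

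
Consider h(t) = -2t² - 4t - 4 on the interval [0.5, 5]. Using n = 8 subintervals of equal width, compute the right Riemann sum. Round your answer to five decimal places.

Δt = (5 − 0.5)/8 = 0.5625.
Right endpoints: 1.0625, 1.625, 2.1875, 2.75, 3.3125, 3.875, 4.4375, 5.
h(1.0625) = -10.5078125, h(1.625) = -15.78125, h(2.1875) = -22.3203125, h(2.75) = -30.125, h(3.3125) = -39.1953125, h(3.875) = -49.53125, h(4.4375) = -61.1328125, h(5) = -74.
Sum = Δt · [h(1.0625) + h(1.625) + h(2.1875) + ...].
Sum ≈ -170.20898.

-170.20898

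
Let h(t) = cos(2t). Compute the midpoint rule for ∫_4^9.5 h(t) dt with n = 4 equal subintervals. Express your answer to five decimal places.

Δt = (9.5 − 4)/4 = 1.375.
Midpoints: 4.6875, 6.0625, 7.4375, 8.8125.
h(4.6875) ≈ -0.99876, h(6.0625) ≈ 0.90417, h(7.4375) ≈ -0.67269, h(8.8125) ≈ 0.33936.
Sum = Δt · [h(4.6875) + h(6.0625) + h(7.4375) + h(8.8125)].
Sum ≈ -0.58839.

-0.58839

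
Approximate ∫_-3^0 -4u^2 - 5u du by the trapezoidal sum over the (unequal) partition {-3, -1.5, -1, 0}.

Subinterval widths: 1.5, 0.5, 1.
f(-3) = -21, f(-1.5) = -1.5, f(-1) = 1, f(0) = 0.
On each subinterval the trapezoid contributes (Δu_i/2)·[f(u_{i-1}) + f(u_i)].
Sum = -16.5.

-16.5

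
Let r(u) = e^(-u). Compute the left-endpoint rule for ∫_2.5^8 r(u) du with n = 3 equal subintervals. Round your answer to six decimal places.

Δu = (8 − 2.5)/3 = 11/6.
Left endpoints: 2.5, 13/3, 37/6.
r(2.5) ≈ 0.082085, r(13/3) ≈ 0.013124, r(37/6) ≈ 0.002098.
Sum = Δu · [r(2.5) + r(13/3) + r(37/6)].
Sum ≈ 0.178396.

0.178396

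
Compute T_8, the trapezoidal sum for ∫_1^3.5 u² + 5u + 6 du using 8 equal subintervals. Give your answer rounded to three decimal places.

Δu = (3.5 − 1)/8 = 0.3125.
f(1) = 12, f(1.3125) = 14.28515625, f(1.625) = 16.765625, f(1.9375) = 19.44140625, f(2.25) = 22.3125, f(2.5625) = 25.37890625, f(2.875) = 28.640625, f(3.1875) = 32.09765625, f(3.5) = 35.75.
T_8 = (Δu/2)·[f(u_0) + 2f(u_1) + ... + 2f(u_{7}) + f(u_8)].
Sum ≈ 57.124.

57.124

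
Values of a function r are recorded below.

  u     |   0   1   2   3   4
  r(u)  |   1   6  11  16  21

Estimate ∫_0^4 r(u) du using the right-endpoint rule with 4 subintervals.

Δu = 1.
Sum = 1·[6 + 11 + 16 + 21] = 54.

54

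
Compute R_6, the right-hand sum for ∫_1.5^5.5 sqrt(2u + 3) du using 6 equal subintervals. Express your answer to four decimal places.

Δu = (5.5 − 1.5)/6 = 2/3.
Right endpoints: 13/6, 17/6, 3.5, 25/6, 29/6, 5.5.
f(13/6) ≈ 2.7080, f(17/6) ≈ 2.9439, f(3.5) ≈ 3.1623, f(25/6) ≈ 3.3665, f(29/6) ≈ 3.5590, f(5.5) ≈ 3.7417.
Sum = Δu · [f(13/6) + f(17/6) + f(3.5) + ...].
Sum ≈ 12.9876.

12.9876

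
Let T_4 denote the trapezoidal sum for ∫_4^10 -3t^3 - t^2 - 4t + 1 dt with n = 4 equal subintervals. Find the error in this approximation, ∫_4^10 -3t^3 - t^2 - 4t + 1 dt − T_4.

Exact integral: ∫_4^10 f(t) dt = -7782.
T_4 = -7926.
Error = -7782 − (-7926) = 144.

144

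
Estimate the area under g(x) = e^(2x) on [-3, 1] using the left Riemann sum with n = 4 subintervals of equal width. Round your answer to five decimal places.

Δx = (1 − (-3))/4 = 1.
Left endpoints: -3, -2, -1, 0.
g(-3) ≈ 0.00248, g(-2) ≈ 0.01832, g(-1) ≈ 0.13534, g(0) ≈ 1.00000.
Sum = Δx · [g(-3) + g(-2) + g(-1) + g(0)].
Sum ≈ 1.15613.

1.15613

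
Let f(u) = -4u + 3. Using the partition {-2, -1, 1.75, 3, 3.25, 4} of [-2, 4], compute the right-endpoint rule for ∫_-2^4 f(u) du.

Subinterval widths: 1, 2.75, 1.25, 0.25, 0.75.
Right endpoints: -1, 1.75, 3, 3.25, 4.
f(-1) = 7, f(1.75) = -4, f(3) = -9, f(3.25) = -10, f(4) = -13.
Sum = Σ Δu_i · f(u_i).
Sum = -27.5.

-27.5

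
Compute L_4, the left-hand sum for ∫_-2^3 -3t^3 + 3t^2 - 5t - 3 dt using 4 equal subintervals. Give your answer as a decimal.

28.671875

Δt = (3 − (-2))/4 = 1.25.
Left endpoints: -2, -0.75, 0.5, 1.75.
f(-2) = 43, f(-0.75) = 3.703125, f(0.5) = -5.125, f(1.75) = -18.640625.
Sum = Δt · [f(-2) + f(-0.75) + f(0.5) + f(1.75)].
Sum = 28.671875.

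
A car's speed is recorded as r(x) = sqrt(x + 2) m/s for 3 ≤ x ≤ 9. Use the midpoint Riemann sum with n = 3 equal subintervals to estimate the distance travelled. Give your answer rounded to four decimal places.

Δx = (9 − 3)/3 = 2.
Midpoints: 4, 6, 8.
r(4) ≈ 2.4495, r(6) ≈ 2.8284, r(8) ≈ 3.1623.
Sum = Δx · [r(4) + r(6) + r(8)].
Sum ≈ 16.8804.

16.8804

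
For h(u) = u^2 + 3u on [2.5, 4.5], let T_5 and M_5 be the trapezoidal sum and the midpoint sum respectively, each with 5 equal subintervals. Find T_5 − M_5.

0.08

T_5 = 46.22.
M_5 = 46.14.
T_5 − M_5 = 0.08.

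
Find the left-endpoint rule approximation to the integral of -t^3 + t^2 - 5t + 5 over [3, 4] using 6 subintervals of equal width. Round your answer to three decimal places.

-41.044

Δt = (4 − 3)/6 = 1/6.
Left endpoints: 3, 19/6, 10/3, 3.5, 11/3, 23/6.
f(3) = -28, f(19/6) = -7033/216, f(10/3) = -1015/27, f(3.5) = -43.125, f(11/3) = -1328/27, f(23/6) = -12053/216.
Sum = Δt · [f(3) + f(19/6) + f(10/3) + ...].
Sum ≈ -41.044.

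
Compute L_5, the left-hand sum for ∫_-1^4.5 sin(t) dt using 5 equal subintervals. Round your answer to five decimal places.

0.74862

Δt = (4.5 − (-1))/5 = 1.1.
Left endpoints: -1, 0.1, 1.2, 2.3, 3.4.
f(-1) ≈ -0.84147, f(0.1) ≈ 0.09983, f(1.2) ≈ 0.93204, f(2.3) ≈ 0.74571, f(3.4) ≈ -0.25554.
Sum = Δt · [f(-1) + f(0.1) + f(1.2) + f(2.3) + f(3.4)].
Sum ≈ 0.74862.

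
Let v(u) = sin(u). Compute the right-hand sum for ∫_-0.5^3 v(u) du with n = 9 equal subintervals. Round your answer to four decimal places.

1.9646

Δu = (3 − (-0.5))/9 = 7/18.
Right endpoints: -1/9, 5/18, 2/3, 19/18, 13/9, 11/6, 20/9, 47/18, 3.
v(-1/9) ≈ -0.1109, v(5/18) ≈ 0.2742, v(2/3) ≈ 0.6184, v(19/18) ≈ 0.8702, v(13/9) ≈ 0.9920, v(11/6) ≈ 0.9657, v(20/9) ≈ 0.7952, v(47/18) ≈ 0.5059, v(3) ≈ 0.1411.
Sum = Δu · [v(-1/9) + v(5/18) + v(2/3) + ...].
Sum ≈ 1.9646.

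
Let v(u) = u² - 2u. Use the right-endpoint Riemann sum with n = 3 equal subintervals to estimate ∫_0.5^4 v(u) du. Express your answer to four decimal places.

11.4398

Δu = (4 − 0.5)/3 = 7/6.
Right endpoints: 5/3, 17/6, 4.
v(5/3) = -5/9, v(17/6) = 85/36, v(4) = 8.
Sum = Δu · [v(5/3) + v(17/6) + v(4)].
Sum ≈ 11.4398.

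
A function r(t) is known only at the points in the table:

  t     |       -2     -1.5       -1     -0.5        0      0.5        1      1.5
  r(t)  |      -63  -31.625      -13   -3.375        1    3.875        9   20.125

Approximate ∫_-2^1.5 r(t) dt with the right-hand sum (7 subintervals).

Δt = 0.5.
Sum = 0.5·[(-31.625) + (-13) + (-3.375) + 1 + 3.875 + 9 + 20.125] = -7.

-7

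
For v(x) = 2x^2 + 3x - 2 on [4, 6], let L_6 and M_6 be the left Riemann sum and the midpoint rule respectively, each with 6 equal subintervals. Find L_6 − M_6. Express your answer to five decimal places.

L_6 ≈ 119.7407407.
M_6 ≈ 127.2962963.
L_6 − M_6 ≈ -7.55556.

-7.55556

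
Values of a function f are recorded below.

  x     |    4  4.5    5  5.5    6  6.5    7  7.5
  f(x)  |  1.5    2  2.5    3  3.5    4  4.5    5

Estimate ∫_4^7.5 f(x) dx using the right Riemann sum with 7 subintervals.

Δx = 0.5.
Sum = 0.5·[2 + 2.5 + 3 + 3.5 + 4 + 4.5 + 5] = 12.25.

12.25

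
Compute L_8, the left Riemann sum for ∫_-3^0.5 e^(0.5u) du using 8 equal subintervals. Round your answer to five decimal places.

1.89817

Δu = (0.5 − (-3))/8 = 0.4375.
Left endpoints: -3, -2.5625, -2.125, -1.6875, -1.25, -0.8125, -0.375, 0.0625.
f(-3) ≈ 0.22313, f(-2.5625) ≈ 0.27769, f(-2.125) ≈ 0.34559, f(-1.6875) ≈ 0.43009, f(-1.25) ≈ 0.53526, f(-0.8125) ≈ 0.66614, f(-0.375) ≈ 0.82903, f(0.0625) ≈ 1.03174.
Sum = Δu · [f(-3) + f(-2.5625) + f(-2.125) + ...].
Sum ≈ 1.89817.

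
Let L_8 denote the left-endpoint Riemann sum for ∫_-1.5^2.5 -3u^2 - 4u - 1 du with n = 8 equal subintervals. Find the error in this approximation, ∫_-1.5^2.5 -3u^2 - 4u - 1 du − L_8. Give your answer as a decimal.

-6.5

Exact integral: ∫_-1.5^2.5 f(u) du = -31.
L_8 = -24.5.
Error = -31 − (-24.5) = -6.5.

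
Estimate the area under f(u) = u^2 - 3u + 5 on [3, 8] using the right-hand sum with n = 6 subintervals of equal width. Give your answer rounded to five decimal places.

121.41204

Δu = (8 − 3)/6 = 5/6.
Right endpoints: 23/6, 14/3, 5.5, 19/3, 43/6, 8.
f(23/6) = 295/36, f(14/3) = 115/9, f(5.5) = 18.75, f(19/3) = 235/9, f(43/6) = 1255/36, f(8) = 45.
Sum = Δu · [f(23/6) + f(14/3) + f(5.5) + ...].
Sum ≈ 121.41204.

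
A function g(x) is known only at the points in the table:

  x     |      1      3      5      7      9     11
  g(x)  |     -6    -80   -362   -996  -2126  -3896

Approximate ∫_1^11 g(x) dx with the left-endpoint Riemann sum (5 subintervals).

Δx = 2.
Sum = 2·[(-6) + (-80) + (-362) + (-996) + (-2126)] = -7140.

-7140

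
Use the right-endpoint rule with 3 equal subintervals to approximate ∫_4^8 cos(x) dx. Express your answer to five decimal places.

1.81823

Δx = (8 − 4)/3 = 4/3.
Right endpoints: 16/3, 20/3, 8.
f(16/3) ≈ 0.58180, f(20/3) ≈ 0.92737, f(8) ≈ -0.14550.
Sum = Δx · [f(16/3) + f(20/3) + f(8)].
Sum ≈ 1.81823.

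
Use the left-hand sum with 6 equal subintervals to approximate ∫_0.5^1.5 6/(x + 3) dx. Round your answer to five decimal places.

1.54008

Δx = (1.5 − 0.5)/6 = 1/6.
Left endpoints: 0.5, 2/3, 5/6, 1, 7/6, 4/3.
f(0.5) = 12/7, f(2/3) = 18/11, f(5/6) = 36/23, f(1) = 1.5, f(7/6) = 1.44, f(4/3) = 18/13.
Sum = Δx · [f(0.5) + f(2/3) + f(5/6) + ...].
Sum ≈ 1.54008.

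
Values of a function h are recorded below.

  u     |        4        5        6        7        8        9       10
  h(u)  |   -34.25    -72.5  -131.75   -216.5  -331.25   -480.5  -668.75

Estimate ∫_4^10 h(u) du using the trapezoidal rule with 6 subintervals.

Δu = 1.
T_6 = (1/2)·[(-34.25) + 2·(-72.5) + 2·(-131.75) + 2·(-216.5) + 2·(-331.25) + 2·(-480.5) + (-668.75)] = -1584.

-1584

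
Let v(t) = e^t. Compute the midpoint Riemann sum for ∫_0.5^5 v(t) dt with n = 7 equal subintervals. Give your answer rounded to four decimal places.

Δt = (5 − 0.5)/7 = 9/14.
Midpoints: 23/28, 41/28, 59/28, 2.75, 95/28, 113/28, 131/28.
v(23/28) ≈ 2.2737, v(41/28) ≈ 4.3245, v(59/28) ≈ 8.2247, v(2.75) ≈ 15.6426, v(95/28) ≈ 29.7508, v(113/28) ≈ 56.5833, v(131/28) ≈ 107.6162.
Sum = Δt · [v(23/28) + v(41/28) + v(59/28) + ...].
Sum ≈ 144.2674.

144.2674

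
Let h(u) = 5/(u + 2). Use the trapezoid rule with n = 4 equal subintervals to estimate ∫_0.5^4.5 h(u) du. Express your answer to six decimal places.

4.833389

Δu = (4.5 − 0.5)/4 = 1.
h(0.5) = 2, h(1.5) = 10/7, h(2.5) = 10/9, h(3.5) = 10/11, h(4.5) = 10/13.
T_4 = (Δu/2)·[h(u_0) + 2h(u_1) + 2h(u_2) + 2h(u_3) + h(u_4)].
Sum ≈ 4.833389.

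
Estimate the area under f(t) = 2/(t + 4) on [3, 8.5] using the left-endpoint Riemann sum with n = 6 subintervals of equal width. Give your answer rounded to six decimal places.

1.219213

Δt = (8.5 − 3)/6 = 11/12.
Left endpoints: 3, 47/12, 29/6, 5.75, 20/3, 91/12.
f(3) = 2/7, f(47/12) = 24/95, f(29/6) = 12/53, f(5.75) = 8/39, f(20/3) = 0.1875, f(91/12) = 24/139.
Sum = Δt · [f(3) + f(47/12) + f(29/6) + ...].
Sum ≈ 1.219213.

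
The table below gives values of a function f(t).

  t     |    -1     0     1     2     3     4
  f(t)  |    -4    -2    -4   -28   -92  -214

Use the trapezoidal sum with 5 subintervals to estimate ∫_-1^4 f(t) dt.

Δt = 1.
T_5 = (1/2)·[(-4) + 2·(-2) + 2·(-4) + 2·(-28) + 2·(-92) + (-214)] = -235.

-235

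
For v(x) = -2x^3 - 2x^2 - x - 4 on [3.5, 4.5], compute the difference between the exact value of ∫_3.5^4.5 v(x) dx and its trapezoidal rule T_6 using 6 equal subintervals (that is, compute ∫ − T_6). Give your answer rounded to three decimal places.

0.120

Exact integral: ∫_3.5^4.5 v(x) dx ≈ -170.16667.
T_6 ≈ -170.28704.
Error ≈ -170.16667 − (-170.28704) ≈ 0.120.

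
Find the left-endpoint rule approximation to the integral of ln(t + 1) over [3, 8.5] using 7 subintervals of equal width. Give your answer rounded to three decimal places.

Δt = (8.5 − 3)/7 = 11/14.
Left endpoints: 3, 53/14, 32/7, 75/14, 43/7, 97/14, 54/7.
f(3) ≈ 1.386, f(53/14) ≈ 1.566, f(32/7) ≈ 1.718, f(75/14) ≈ 1.850, f(43/7) ≈ 1.966, f(97/14) ≈ 2.070, f(54/7) ≈ 2.165.
Sum = Δt · [f(3) + f(53/14) + f(32/7) + ...].
Sum ≈ 9.995.

9.995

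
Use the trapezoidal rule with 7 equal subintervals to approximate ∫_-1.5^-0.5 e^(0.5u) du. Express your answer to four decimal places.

Δu = (-0.5 − (-1.5))/7 = 1/7.
f(-1.5) ≈ 0.4724, f(-19/14) ≈ 0.5073, f(-17/14) ≈ 0.5449, f(-15/14) ≈ 0.5853, f(-13/14) ≈ 0.6286, f(-11/14) ≈ 0.6751, f(-9/14) ≈ 0.7251, f(-0.5) ≈ 0.7788.
T_7 = (Δu/2)·[f(u_0) + 2f(u_1) + ... + 2f(u_{6}) + f(u_7)].
Sum ≈ 0.6131.

0.6131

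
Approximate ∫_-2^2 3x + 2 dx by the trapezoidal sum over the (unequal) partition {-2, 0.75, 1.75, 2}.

8

Subinterval widths: 2.75, 1, 0.25.
f(-2) = -4, f(0.75) = 4.25, f(1.75) = 7.25, f(2) = 8.
On each subinterval the trapezoid contributes (Δx_i/2)·[f(x_{i-1}) + f(x_i)].
Sum = 8.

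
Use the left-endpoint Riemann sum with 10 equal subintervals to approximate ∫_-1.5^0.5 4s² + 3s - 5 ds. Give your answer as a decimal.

-8.08

Δs = (0.5 − (-1.5))/10 = 0.2.
Left endpoints: -1.5, -1.3, -1.1, -0.9, -0.7, -0.5, -0.3, -0.1, 0.1, 0.3.
f(-1.5) = -0.5, f(-1.3) = -2.14, f(-1.1) = -3.46, f(-0.9) = -4.46, f(-0.7) = -5.14, f(-0.5) = -5.5, f(-0.3) = -5.54, f(-0.1) = -5.26, f(0.1) = -4.66, f(0.3) = -3.74.
Sum = Δs · [f(-1.5) + f(-1.3) + f(-1.1) + ...].
Sum = -8.08.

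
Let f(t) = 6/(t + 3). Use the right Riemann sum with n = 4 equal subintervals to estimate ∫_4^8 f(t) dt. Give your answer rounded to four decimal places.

2.5621

Δt = (8 − 4)/4 = 1.
Right endpoints: 5, 6, 7, 8.
f(5) = 0.75, f(6) = 2/3, f(7) = 0.6, f(8) = 6/11.
Sum = Δt · [f(5) + f(6) + f(7) + f(8)].
Sum ≈ 2.5621.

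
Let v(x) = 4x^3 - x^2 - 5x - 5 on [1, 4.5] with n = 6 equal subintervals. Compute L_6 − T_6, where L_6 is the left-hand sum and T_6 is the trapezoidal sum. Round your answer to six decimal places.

L_6 ≈ 225.32060185.
T_6 ≈ 319.74768519.
L_6 − T_6 ≈ -94.427083.

-94.427083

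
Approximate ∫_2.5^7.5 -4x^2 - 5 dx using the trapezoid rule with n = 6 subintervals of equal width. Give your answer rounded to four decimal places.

Δx = (7.5 − 2.5)/6 = 5/6.
f(2.5) = -30, f(10/3) = -445/9, f(25/6) = -670/9, f(5) = -105, f(35/6) = -1270/9, f(20/3) = -1645/9, f(7.5) = -230.
T_6 = (Δx/2)·[f(x_0) + 2f(x_1) + ... + 2f(x_{5}) + f(x_6)].
Sum ≈ -568.9815.

-568.9815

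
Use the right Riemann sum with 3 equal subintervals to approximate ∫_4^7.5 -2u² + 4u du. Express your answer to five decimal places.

-198.46296

Δu = (7.5 − 4)/3 = 7/6.
Right endpoints: 31/6, 19/3, 7.5.
f(31/6) = -589/18, f(19/3) = -494/9, f(7.5) = -82.5.
Sum = Δu · [f(31/6) + f(19/3) + f(7.5)].
Sum ≈ -198.46296.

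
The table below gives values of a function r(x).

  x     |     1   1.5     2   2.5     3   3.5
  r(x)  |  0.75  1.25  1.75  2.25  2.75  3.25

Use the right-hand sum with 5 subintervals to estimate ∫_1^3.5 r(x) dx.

5.625

Δx = 0.5.
Sum = 0.5·[1.25 + 1.75 + 2.25 + 2.75 + 3.25] = 5.625.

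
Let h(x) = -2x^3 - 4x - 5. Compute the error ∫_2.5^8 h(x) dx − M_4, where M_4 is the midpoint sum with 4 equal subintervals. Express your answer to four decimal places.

Exact integral: ∫_2.5^8 h(x) dx = -2171.46875.
M_4 ≈ -2144.172852.
Error ≈ -2171.46875 − (-2144.172852) ≈ -27.2959.

-27.2959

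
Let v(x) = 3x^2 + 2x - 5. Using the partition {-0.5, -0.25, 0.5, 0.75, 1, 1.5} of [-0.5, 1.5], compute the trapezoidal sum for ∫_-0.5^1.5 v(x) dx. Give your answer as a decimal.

Subinterval widths: 0.25, 0.75, 0.25, 0.25, 0.5.
v(-0.5) = -5.25, v(-0.25) = -5.3125, v(0.5) = -3.25, v(0.75) = -1.8125, v(1) = 0, v(1.5) = 4.75.
On each subinterval the trapezoid contributes (Δx_i/2)·[v(x_{i-1}) + v(x_i)].
Sum = -4.203125.

-4.203125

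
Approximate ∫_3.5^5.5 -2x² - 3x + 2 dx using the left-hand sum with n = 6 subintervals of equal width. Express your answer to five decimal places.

Δx = (5.5 − 3.5)/6 = 1/3.
Left endpoints: 3.5, 23/6, 25/6, 4.5, 29/6, 31/6.
f(3.5) = -33, f(23/6) = -350/9, f(25/6) = -407/9, f(4.5) = -52, f(29/6) = -533/9, f(31/6) = -602/9.
Sum = Δx · [f(3.5) + f(23/6) + f(25/6) + ...].
Sum ≈ -98.40741.

-98.40741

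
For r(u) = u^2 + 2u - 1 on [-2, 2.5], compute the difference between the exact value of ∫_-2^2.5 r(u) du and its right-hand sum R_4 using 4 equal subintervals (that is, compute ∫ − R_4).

Exact integral: ∫_-2^2.5 r(u) du = 5.625.
R_4 = 12.90234375.
Error = 5.625 − 12.90234375 = -7.27734375.

-7.27734375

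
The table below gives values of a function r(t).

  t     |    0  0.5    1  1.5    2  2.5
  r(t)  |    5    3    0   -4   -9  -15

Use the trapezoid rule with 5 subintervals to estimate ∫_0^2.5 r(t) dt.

-7.5

Δt = 0.5.
T_5 = (0.5/2)·[5 + 2·3 + 2·0 + 2·(-4) + 2·(-9) + (-15)] = -7.5.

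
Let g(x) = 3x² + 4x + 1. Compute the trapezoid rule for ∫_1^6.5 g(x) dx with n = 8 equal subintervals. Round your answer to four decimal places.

Δx = (6.5 − 1)/8 = 0.6875.
g(1) = 8, g(1.6875) = 16.29296875, g(2.375) = 27.421875, g(3.0625) = 41.38671875, g(3.75) = 58.1875, g(4.4375) = 77.82421875, g(5.125) = 100.296875, g(5.8125) = 125.60546875, g(6.5) = 153.75.
T_8 = (Δx/2)·[g(x_0) + 2g(x_1) + ... + 2g(x_{7}) + g(x_8)].
Sum ≈ 362.9248.

362.9248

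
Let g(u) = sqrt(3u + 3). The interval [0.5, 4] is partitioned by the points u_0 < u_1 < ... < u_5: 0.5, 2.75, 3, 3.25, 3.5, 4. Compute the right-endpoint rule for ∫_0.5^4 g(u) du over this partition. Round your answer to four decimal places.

Subinterval widths: 2.25, 0.25, 0.25, 0.25, 0.5.
Right endpoints: 2.75, 3, 3.25, 3.5, 4.
g(2.75) ≈ 3.3541, g(3) ≈ 3.4641, g(3.25) ≈ 3.5707, g(3.5) ≈ 3.6742, g(4) ≈ 3.8730.
Sum = Σ Δu_i · g(u_i).
Sum ≈ 12.1605.

12.1605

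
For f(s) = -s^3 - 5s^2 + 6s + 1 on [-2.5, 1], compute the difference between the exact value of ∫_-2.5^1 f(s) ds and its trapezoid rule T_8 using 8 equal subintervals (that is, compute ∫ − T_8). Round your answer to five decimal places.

Exact integral: ∫_-2.5^1 f(s) ds ≈ -30.4427083.
T_8 ≈ -30.7497559.
Error ≈ -30.4427083 − (-30.7497559) ≈ 0.30705.

0.30705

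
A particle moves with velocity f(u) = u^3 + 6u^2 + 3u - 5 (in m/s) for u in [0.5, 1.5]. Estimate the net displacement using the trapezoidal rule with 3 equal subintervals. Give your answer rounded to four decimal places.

Δu = (1.5 − 0.5)/3 = 1/3.
f(0.5) = -1.875, f(5/6) = 485/216, f(7/6) = 1783/216, f(1.5) = 16.375.
T_3 = (Δu/2)·[f(u_0) + 2f(u_1) + 2f(u_2) + f(u_3)].
Sum ≈ 5.9167.

5.9167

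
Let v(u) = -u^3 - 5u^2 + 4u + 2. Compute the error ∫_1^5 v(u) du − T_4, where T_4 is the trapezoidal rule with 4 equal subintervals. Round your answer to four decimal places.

Exact integral: ∫_1^5 v(u) du ≈ -306.666667.
T_4 = -316.
Error ≈ -306.666667 − (-316) ≈ 9.3333.

9.3333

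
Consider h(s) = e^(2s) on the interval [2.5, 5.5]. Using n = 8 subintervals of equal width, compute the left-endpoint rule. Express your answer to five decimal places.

Δs = (5.5 − 2.5)/8 = 0.375.
Left endpoints: 2.5, 2.875, 3.25, 3.625, 4, 4.375, 4.75, 5.125.
h(2.5) ≈ 148.41316, h(2.875) ≈ 314.19066, h(3.25) ≈ 665.14163, h(3.625) ≈ 1408.10485, h(4) ≈ 2980.95799, h(4.375) ≈ 6310.68811, h(4.75) ≈ 13359.72683, h(5.125) ≈ 28282.54192.
Sum = Δs · [h(2.5) + h(2.875) + h(3.25) + ...].
Sum ≈ 20051.16193.

20051.16193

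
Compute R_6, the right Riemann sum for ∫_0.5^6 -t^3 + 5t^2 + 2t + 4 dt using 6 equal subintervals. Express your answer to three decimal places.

Δt = (6 − 0.5)/6 = 11/12.
Right endpoints: 17/12, 7/3, 3.25, 25/6, 61/12, 6.
f(17/12) = 24235/1728, f(7/3) = 626/27, f(3.25) = 28.984375, f(25/6) = 5789/216, f(61/12) = 20759/1728, f(6) = -20.
Sum = Δt · [f(17/12) + f(7/3) + f(3.25) + ...].
Sum ≈ 77.925.

77.925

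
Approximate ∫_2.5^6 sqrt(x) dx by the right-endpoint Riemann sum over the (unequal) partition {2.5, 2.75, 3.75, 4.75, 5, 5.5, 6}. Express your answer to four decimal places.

Subinterval widths: 0.25, 1, 1, 0.25, 0.5, 0.5.
Right endpoints: 2.75, 3.75, 4.75, 5, 5.5, 6.
f(2.75) ≈ 1.6583, f(3.75) ≈ 1.9365, f(4.75) ≈ 2.1794, f(5) ≈ 2.2361, f(5.5) ≈ 2.3452, f(6) ≈ 2.4495.
Sum = Σ Δx_i · f(x_i).
Sum ≈ 7.4869.

7.4869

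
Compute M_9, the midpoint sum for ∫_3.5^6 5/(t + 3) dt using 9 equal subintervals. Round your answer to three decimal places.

Δt = (6 − 3.5)/9 = 5/18.
Midpoints: 131/36, 47/12, 151/36, 161/36, 4.75, 181/36, 191/36, 67/12, 211/36.
f(131/36) = 180/239, f(47/12) = 60/83, f(151/36) = 180/259, f(161/36) = 180/269, f(4.75) = 20/31, f(181/36) = 180/289, f(191/36) = 180/299, f(67/12) = 60/103, f(211/36) = 180/319.
Sum = Δt · [f(131/36) + f(47/12) + f(151/36) + ...].
Sum ≈ 1.627.

1.627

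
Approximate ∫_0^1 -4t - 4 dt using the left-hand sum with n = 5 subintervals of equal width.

Δt = (1 − 0)/5 = 0.2.
Left endpoints: 0, 0.2, 0.4, 0.6, 0.8.
f(0) = -4, f(0.2) = -4.8, f(0.4) = -5.6, f(0.6) = -6.4, f(0.8) = -7.2.
Sum = Δt · [f(0) + f(0.2) + f(0.4) + f(0.6) + f(0.8)].
Sum = -5.6.

-5.6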